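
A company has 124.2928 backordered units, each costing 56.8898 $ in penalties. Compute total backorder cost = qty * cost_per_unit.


Total = 124.2928 * 56.8898 = 7070.9925

7070.9925 $


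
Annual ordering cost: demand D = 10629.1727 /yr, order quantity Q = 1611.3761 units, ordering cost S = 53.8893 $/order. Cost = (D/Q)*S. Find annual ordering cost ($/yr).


Number of orders = D/Q = 6.5963
Cost = 6.5963 * 53.8893 = 355.4717

355.4717 $/yr


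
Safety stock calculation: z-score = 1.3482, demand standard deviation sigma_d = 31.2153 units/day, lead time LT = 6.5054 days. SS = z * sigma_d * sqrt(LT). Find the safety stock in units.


sqrt(LT) = sqrt(6.5054) = 2.5506
SS = 1.3482 * 31.2153 * 2.5506 = 107.3393

107.3393 units


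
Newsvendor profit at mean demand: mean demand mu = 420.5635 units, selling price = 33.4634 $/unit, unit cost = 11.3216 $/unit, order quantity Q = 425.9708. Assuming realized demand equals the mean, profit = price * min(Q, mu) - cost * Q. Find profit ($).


Sales at mu = min(425.9708, 420.5635) = 420.5635
Revenue = 33.4634 * 420.5635 = 14073.4846
Total cost = 11.3216 * 425.9708 = 4822.6710
Profit = 14073.4846 - 4822.6710 = 9250.8136

9250.8136 $


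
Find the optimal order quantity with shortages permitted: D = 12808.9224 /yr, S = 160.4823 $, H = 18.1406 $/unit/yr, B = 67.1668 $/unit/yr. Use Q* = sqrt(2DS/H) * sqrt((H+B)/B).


sqrt(2DS/H) = 476.0571
sqrt((H+B)/B) = 1.1270
Q* = 476.0571 * 1.1270 = 536.5066

536.5066 units


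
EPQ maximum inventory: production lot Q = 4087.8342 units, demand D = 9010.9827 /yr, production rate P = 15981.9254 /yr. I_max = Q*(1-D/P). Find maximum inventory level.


D/P = 0.5638
1 - D/P = 0.4362
I_max = 4087.8342 * 0.4362 = 1783.0178

1783.0178 units


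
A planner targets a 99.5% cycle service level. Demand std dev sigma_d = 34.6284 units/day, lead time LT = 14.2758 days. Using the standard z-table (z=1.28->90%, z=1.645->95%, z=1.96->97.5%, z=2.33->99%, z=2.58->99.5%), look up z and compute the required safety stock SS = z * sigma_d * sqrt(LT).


From the table, SL = 99.5% corresponds to z = 2.58
sqrt(LT) = sqrt(14.2758) = 3.7783
SS = 2.58 * 34.6284 * 3.7783 = 337.5611

337.5611 units


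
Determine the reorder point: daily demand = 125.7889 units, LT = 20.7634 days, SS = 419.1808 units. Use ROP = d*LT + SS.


d*LT = 125.7889 * 20.7634 = 2611.8052
ROP = 2611.8052 + 419.1808 = 3030.9860

3030.9860 units


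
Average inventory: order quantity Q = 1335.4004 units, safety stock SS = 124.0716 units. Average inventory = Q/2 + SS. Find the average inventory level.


Q/2 = 667.7002
Avg = 667.7002 + 124.0716 = 791.7718

791.7718 units


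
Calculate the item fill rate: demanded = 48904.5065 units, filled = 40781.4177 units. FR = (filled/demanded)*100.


FR = 40781.4177 / 48904.5065 * 100 = 83.3899

83.3899%


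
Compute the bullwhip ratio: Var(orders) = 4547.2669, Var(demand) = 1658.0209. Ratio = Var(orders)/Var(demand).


BW = 4547.2669 / 1658.0209 = 2.7426

2.7426


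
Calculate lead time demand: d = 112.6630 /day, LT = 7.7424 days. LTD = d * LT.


LTD = 112.6630 * 7.7424 = 872.2820

872.2820 units


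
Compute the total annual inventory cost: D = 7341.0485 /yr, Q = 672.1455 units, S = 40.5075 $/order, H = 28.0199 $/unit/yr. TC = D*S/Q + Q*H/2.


Ordering cost = D*S/Q = 442.4154
Holding cost = Q*H/2 = 9416.7248
TC = 442.4154 + 9416.7248 = 9859.1403

9859.1403 $/yr


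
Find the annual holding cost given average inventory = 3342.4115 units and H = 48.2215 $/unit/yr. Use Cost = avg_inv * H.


Cost = 3342.4115 * 48.2215 = 161176.0961

161176.0961 $/yr


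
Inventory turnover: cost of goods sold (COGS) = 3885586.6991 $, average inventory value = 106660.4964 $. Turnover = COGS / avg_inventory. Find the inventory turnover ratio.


Turnover = 3885586.6991 / 106660.4964 = 36.4295

36.4295


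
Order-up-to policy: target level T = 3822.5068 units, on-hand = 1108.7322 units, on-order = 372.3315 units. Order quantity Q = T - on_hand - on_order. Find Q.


Inventory position = OH + OO = 1108.7322 + 372.3315 = 1481.0637
Q = 3822.5068 - 1481.0637 = 2341.4431

2341.4431 units


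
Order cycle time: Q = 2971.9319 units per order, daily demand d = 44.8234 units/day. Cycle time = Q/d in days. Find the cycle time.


Cycle = 2971.9319 / 44.8234 = 66.3031

66.3031 days


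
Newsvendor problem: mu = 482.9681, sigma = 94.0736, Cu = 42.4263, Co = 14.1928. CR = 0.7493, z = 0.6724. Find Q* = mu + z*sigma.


CR = Cu/(Cu+Co) = 42.4263/(42.4263+14.1928) = 0.7493
z = 0.6724
Q* = 482.9681 + 0.6724 * 94.0736 = 546.2232

546.2232 units


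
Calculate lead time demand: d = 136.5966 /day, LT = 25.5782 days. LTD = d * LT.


LTD = 136.5966 * 25.5782 = 3493.8952

3493.8952 units


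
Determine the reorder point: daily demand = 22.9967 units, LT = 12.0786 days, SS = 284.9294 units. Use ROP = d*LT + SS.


d*LT = 22.9967 * 12.0786 = 277.7679
ROP = 277.7679 + 284.9294 = 562.6973

562.6973 units


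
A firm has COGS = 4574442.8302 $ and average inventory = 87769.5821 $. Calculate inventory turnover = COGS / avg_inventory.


Turnover = 4574442.8302 / 87769.5821 = 52.1188

52.1188


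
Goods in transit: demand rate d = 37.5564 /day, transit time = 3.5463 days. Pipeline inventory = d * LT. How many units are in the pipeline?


Pipeline = 37.5564 * 3.5463 = 133.1863

133.1863 units


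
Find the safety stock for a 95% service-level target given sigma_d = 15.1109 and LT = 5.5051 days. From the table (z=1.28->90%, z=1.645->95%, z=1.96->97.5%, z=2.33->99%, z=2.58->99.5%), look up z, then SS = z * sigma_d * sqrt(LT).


From the table, SL = 95% corresponds to z = 1.645
sqrt(LT) = sqrt(5.5051) = 2.3463
SS = 1.645 * 15.1109 * 2.3463 = 58.3229

58.3229 units


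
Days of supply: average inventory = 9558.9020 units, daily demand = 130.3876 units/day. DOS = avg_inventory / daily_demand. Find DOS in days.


DOS = 9558.9020 / 130.3876 = 73.3114

73.3114 days


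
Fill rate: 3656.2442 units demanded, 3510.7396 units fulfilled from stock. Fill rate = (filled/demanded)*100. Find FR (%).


FR = 3510.7396 / 3656.2442 * 100 = 96.0204

96.0204%


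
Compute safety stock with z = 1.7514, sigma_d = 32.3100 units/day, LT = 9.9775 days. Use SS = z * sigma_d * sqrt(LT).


sqrt(LT) = sqrt(9.9775) = 3.1587
SS = 1.7514 * 32.3100 * 3.1587 = 178.7447

178.7447 units


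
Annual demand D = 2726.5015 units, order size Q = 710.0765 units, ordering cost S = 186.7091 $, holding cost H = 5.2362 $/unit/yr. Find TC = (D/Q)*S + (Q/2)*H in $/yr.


Ordering cost = D*S/Q = 716.9124
Holding cost = Q*H/2 = 1859.0513
TC = 716.9124 + 1859.0513 = 2575.9637

2575.9637 $/yr


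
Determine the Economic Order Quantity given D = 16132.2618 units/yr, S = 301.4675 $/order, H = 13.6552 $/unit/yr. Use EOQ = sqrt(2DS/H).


2*D*S = 2 * 16132.2618 * 301.4675 = 9726705.2684
2*D*S/H = 712307.7852
EOQ = sqrt(712307.7852) = 843.9833

843.9833 units


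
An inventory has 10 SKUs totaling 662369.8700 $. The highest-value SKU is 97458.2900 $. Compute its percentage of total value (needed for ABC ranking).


Top item = 97458.2900
Total = 662369.8700
Percentage = 97458.2900 / 662369.8700 * 100 = 14.7136

14.7136%


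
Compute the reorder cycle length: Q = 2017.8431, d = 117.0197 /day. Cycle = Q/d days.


Cycle = 2017.8431 / 117.0197 = 17.2436

17.2436 days


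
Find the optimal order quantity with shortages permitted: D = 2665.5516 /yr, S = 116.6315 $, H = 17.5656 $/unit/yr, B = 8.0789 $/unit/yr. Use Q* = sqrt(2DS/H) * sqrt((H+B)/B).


sqrt(2DS/H) = 188.1417
sqrt((H+B)/B) = 1.7816
Q* = 188.1417 * 1.7816 = 335.2015

335.2015 units


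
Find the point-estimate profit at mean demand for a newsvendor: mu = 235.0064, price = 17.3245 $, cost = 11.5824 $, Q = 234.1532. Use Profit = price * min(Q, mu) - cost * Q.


Sales at mu = min(234.1532, 235.0064) = 234.1532
Revenue = 17.3245 * 234.1532 = 4056.5871
Total cost = 11.5824 * 234.1532 = 2712.0560
Profit = 4056.5871 - 2712.0560 = 1344.5311

1344.5311 $


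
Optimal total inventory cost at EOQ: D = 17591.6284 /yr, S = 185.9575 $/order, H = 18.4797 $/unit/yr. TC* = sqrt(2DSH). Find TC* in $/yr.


2*D*S*H = 120905109.2265
TC* = sqrt(120905109.2265) = 10995.6859

10995.6859 $/yr


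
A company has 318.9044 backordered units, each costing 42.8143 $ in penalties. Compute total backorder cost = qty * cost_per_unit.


Total = 318.9044 * 42.8143 = 13653.6687

13653.6687 $


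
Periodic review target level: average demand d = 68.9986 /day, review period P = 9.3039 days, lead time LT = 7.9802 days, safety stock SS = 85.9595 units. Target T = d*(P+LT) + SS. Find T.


P + LT = 17.2841
d*(P+LT) = 68.9986 * 17.2841 = 1192.5787
T = 1192.5787 + 85.9595 = 1278.5382

1278.5382 units


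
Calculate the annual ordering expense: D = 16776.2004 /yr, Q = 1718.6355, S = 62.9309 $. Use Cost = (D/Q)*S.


Number of orders = D/Q = 9.7613
Cost = 9.7613 * 62.9309 = 614.2905

614.2905 $/yr


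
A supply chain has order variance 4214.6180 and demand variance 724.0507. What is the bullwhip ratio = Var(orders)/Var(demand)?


BW = 4214.6180 / 724.0507 = 5.8209

5.8209


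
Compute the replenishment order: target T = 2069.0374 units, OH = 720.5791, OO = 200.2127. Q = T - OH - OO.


Inventory position = OH + OO = 720.5791 + 200.2127 = 920.7918
Q = 2069.0374 - 920.7918 = 1148.2456

1148.2456 units


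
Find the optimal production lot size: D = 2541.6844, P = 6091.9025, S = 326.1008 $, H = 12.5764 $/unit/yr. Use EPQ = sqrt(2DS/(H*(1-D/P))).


1 - D/P = 1 - 0.4172 = 0.5828
H*(1-D/P) = 7.3292
2DS = 1657690.6324
EPQ = sqrt(226175.2356) = 475.5788

475.5788 units


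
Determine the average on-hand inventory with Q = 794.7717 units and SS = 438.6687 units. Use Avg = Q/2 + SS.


Q/2 = 397.3859
Avg = 397.3859 + 438.6687 = 836.0546

836.0546 units


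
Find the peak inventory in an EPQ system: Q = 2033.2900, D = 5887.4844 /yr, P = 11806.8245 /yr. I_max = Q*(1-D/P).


D/P = 0.4987
1 - D/P = 0.5013
I_max = 2033.2900 * 0.5013 = 1019.3880

1019.3880 units


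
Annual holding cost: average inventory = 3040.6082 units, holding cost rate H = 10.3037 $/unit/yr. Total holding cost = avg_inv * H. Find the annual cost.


Cost = 3040.6082 * 10.3037 = 31329.5147

31329.5147 $/yr


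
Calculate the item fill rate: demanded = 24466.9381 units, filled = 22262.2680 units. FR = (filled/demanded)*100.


FR = 22262.2680 / 24466.9381 * 100 = 90.9892

90.9892%


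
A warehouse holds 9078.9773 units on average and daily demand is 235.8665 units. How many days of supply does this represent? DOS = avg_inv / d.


DOS = 9078.9773 / 235.8665 = 38.4920

38.4920 days


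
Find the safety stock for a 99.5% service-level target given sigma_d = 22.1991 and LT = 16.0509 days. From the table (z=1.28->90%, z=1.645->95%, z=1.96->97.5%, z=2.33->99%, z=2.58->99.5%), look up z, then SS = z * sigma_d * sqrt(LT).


From the table, SL = 99.5% corresponds to z = 2.58
sqrt(LT) = sqrt(16.0509) = 4.0064
SS = 2.58 * 22.1991 * 4.0064 = 229.4588

229.4588 units


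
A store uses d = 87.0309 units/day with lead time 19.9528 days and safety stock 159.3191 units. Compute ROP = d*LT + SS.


d*LT = 87.0309 * 19.9528 = 1736.5101
ROP = 1736.5101 + 159.3191 = 1895.8292

1895.8292 units


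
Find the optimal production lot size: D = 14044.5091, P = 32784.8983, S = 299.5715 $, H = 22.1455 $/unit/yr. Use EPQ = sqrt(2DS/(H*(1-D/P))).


1 - D/P = 1 - 0.4284 = 0.5716
H*(1-D/P) = 12.6587
2DS = 8414669.3157
EPQ = sqrt(664732.3244) = 815.3112

815.3112 units


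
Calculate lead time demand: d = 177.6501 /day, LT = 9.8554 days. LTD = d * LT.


LTD = 177.6501 * 9.8554 = 1750.8128

1750.8128 units


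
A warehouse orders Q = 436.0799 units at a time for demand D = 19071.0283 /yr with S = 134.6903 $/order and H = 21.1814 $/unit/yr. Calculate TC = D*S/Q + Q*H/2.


Ordering cost = D*S/Q = 5890.3942
Holding cost = Q*H/2 = 4618.3914
TC = 5890.3942 + 4618.3914 = 10508.7856

10508.7856 $/yr


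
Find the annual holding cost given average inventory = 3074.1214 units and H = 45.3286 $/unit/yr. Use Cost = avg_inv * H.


Cost = 3074.1214 * 45.3286 = 139345.6193

139345.6193 $/yr


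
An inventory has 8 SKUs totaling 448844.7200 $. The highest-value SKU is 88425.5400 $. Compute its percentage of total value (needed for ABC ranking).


Top item = 88425.5400
Total = 448844.7200
Percentage = 88425.5400 / 448844.7200 * 100 = 19.7007

19.7007%


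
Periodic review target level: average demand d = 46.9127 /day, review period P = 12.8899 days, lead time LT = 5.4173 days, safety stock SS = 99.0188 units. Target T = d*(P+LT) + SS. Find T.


P + LT = 18.3072
d*(P+LT) = 46.9127 * 18.3072 = 858.8402
T = 858.8402 + 99.0188 = 957.8590

957.8590 units


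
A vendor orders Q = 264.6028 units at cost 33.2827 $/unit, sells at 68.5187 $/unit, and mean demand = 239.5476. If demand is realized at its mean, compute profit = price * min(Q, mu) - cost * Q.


Sales at mu = min(264.6028, 239.5476) = 239.5476
Revenue = 68.5187 * 239.5476 = 16413.4901
Total cost = 33.2827 * 264.6028 = 8806.6956
Profit = 16413.4901 - 8806.6956 = 7606.7945

7606.7945 $


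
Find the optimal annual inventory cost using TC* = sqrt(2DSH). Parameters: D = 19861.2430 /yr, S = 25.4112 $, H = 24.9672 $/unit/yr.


2*D*S*H = 25201792.7161
TC* = sqrt(25201792.7161) = 5020.1387

5020.1387 $/yr


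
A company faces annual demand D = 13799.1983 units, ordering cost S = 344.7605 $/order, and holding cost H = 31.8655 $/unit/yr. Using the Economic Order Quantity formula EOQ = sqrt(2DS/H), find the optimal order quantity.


2*D*S = 2 * 13799.1983 * 344.7605 = 9514837.0110
2*D*S/H = 298593.6832
EOQ = sqrt(298593.6832) = 546.4373

546.4373 units


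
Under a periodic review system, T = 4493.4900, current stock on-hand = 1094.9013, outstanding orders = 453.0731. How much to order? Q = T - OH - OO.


Inventory position = OH + OO = 1094.9013 + 453.0731 = 1547.9744
Q = 4493.4900 - 1547.9744 = 2945.5156

2945.5156 units


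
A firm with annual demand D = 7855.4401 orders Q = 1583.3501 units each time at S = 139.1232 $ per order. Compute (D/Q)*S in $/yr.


Number of orders = D/Q = 4.9613
Cost = 4.9613 * 139.1232 = 690.2289

690.2289 $/yr


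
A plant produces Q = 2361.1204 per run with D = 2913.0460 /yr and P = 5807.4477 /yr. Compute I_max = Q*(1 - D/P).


D/P = 0.5016
1 - D/P = 0.4984
I_max = 2361.1204 * 0.4984 = 1176.7701

1176.7701 units


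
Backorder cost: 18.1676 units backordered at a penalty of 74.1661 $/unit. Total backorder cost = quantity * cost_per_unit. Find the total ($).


Total = 18.1676 * 74.1661 = 1347.4200

1347.4200 $


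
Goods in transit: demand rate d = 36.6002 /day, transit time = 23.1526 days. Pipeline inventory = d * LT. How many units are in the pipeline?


Pipeline = 36.6002 * 23.1526 = 847.3898

847.3898 units


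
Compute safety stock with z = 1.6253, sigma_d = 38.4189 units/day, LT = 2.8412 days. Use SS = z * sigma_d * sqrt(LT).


sqrt(LT) = sqrt(2.8412) = 1.6856
SS = 1.6253 * 38.4189 * 1.6856 = 105.2518

105.2518 units


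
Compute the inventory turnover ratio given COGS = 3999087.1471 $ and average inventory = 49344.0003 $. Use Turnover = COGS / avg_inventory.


Turnover = 3999087.1471 / 49344.0003 = 81.0451

81.0451


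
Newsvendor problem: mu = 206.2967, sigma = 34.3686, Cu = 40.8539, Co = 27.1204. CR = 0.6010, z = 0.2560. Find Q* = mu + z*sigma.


CR = Cu/(Cu+Co) = 40.8539/(40.8539+27.1204) = 0.6010
z = 0.2560
Q* = 206.2967 + 0.2560 * 34.3686 = 215.0951

215.0951 units


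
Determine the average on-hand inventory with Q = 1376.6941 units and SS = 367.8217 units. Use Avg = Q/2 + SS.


Q/2 = 688.3470
Avg = 688.3470 + 367.8217 = 1056.1688

1056.1688 units


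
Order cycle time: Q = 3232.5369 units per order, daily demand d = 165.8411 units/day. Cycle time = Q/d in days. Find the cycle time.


Cycle = 3232.5369 / 165.8411 = 19.4918

19.4918 days


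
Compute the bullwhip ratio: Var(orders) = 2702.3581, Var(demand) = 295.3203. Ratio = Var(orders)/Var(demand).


BW = 2702.3581 / 295.3203 = 9.1506

9.1506


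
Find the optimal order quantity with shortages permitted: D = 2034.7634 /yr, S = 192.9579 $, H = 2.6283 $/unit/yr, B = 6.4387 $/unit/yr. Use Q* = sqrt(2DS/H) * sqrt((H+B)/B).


sqrt(2DS/H) = 546.5951
sqrt((H+B)/B) = 1.1867
Q* = 546.5951 * 1.1867 = 648.6322

648.6322 units


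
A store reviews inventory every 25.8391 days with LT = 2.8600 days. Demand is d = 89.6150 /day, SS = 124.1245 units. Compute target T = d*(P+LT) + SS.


P + LT = 28.6991
d*(P+LT) = 89.6150 * 28.6991 = 2571.8698
T = 2571.8698 + 124.1245 = 2695.9943

2695.9943 units


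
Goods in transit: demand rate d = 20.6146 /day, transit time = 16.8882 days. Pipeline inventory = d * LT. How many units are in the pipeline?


Pipeline = 20.6146 * 16.8882 = 348.1435

348.1435 units


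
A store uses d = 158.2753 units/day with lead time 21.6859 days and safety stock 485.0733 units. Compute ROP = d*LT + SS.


d*LT = 158.2753 * 21.6859 = 3432.3423
ROP = 3432.3423 + 485.0733 = 3917.4156

3917.4156 units


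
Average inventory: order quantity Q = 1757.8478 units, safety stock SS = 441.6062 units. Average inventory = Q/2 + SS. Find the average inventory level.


Q/2 = 878.9239
Avg = 878.9239 + 441.6062 = 1320.5301

1320.5301 units


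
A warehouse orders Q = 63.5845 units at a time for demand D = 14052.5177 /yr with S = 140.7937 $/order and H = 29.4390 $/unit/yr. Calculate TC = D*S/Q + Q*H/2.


Ordering cost = D*S/Q = 31116.1676
Holding cost = Q*H/2 = 935.9320
TC = 31116.1676 + 935.9320 = 32052.0997

32052.0997 $/yr


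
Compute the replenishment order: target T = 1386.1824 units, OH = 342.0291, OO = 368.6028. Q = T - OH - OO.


Inventory position = OH + OO = 342.0291 + 368.6028 = 710.6319
Q = 1386.1824 - 710.6319 = 675.5505

675.5505 units


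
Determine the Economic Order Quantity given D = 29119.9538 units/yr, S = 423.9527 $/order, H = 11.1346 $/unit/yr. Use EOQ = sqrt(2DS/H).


2*D*S = 2 * 29119.9538 * 423.9527 = 24690966.0748
2*D*S/H = 2217499.1535
EOQ = sqrt(2217499.1535) = 1489.1270

1489.1270 units


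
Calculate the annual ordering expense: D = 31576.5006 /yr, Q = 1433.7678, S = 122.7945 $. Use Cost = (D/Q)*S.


Number of orders = D/Q = 22.0234
Cost = 22.0234 * 122.7945 = 2704.3574

2704.3574 $/yr


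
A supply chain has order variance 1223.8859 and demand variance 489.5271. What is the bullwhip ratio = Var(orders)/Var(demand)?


BW = 1223.8859 / 489.5271 = 2.5001

2.5001


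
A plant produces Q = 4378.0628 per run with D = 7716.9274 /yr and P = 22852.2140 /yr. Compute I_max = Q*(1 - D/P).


D/P = 0.3377
1 - D/P = 0.6623
I_max = 4378.0628 * 0.6623 = 2899.6418

2899.6418 units


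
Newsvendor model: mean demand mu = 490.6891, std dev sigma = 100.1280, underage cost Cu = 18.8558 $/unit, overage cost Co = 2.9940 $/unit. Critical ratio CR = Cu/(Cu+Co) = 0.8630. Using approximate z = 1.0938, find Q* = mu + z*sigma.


CR = Cu/(Cu+Co) = 18.8558/(18.8558+2.9940) = 0.8630
z = 1.0938
Q* = 490.6891 + 1.0938 * 100.1280 = 600.2091

600.2091 units


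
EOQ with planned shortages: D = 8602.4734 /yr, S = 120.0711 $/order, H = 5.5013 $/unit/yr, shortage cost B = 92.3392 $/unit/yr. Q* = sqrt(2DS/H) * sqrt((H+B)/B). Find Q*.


sqrt(2DS/H) = 612.7922
sqrt((H+B)/B) = 1.0294
Q* = 612.7922 * 1.0294 = 630.7823

630.7823 units


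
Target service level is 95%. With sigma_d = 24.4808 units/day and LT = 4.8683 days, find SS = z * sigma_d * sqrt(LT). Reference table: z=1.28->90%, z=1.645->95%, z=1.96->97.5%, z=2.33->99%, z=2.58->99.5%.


From the table, SL = 95% corresponds to z = 1.645
sqrt(LT) = sqrt(4.8683) = 2.2064
SS = 1.645 * 24.4808 * 2.2064 = 88.8547

88.8547 units


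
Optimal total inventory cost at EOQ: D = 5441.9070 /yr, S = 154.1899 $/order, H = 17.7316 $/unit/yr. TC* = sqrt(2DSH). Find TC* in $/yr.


2*D*S*H = 29756713.5078
TC* = sqrt(29756713.5078) = 5454.9714

5454.9714 $/yr


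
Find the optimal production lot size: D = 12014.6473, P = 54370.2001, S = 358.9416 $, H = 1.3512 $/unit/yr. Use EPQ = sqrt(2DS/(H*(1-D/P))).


1 - D/P = 1 - 0.2210 = 0.7790
H*(1-D/P) = 1.0526
2DS = 8625113.4506
EPQ = sqrt(8193996.1733) = 2862.5157

2862.5157 units


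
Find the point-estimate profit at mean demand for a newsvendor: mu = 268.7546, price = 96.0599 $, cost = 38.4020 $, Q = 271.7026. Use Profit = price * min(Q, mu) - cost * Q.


Sales at mu = min(271.7026, 268.7546) = 268.7546
Revenue = 96.0599 * 268.7546 = 25816.5400
Total cost = 38.4020 * 271.7026 = 10433.9232
Profit = 25816.5400 - 10433.9232 = 15382.6168

15382.6168 $


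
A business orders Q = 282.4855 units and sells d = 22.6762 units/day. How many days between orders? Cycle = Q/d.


Cycle = 282.4855 / 22.6762 = 12.4574

12.4574 days


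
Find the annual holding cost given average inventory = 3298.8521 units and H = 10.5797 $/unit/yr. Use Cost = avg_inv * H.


Cost = 3298.8521 * 10.5797 = 34900.8656

34900.8656 $/yr


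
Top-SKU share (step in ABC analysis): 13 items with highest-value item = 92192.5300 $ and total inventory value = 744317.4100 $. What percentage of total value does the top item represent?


Top item = 92192.5300
Total = 744317.4100
Percentage = 92192.5300 / 744317.4100 * 100 = 12.3862

12.3862%


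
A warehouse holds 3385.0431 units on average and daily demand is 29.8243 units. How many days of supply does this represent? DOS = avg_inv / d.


DOS = 3385.0431 / 29.8243 = 113.4995

113.4995 days


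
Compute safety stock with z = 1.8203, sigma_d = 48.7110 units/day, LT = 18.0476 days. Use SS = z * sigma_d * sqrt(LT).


sqrt(LT) = sqrt(18.0476) = 4.2482
SS = 1.8203 * 48.7110 * 4.2482 = 376.6862

376.6862 units


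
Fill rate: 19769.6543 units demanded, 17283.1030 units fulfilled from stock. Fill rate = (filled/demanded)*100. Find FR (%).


FR = 17283.1030 / 19769.6543 * 100 = 87.4224

87.4224%


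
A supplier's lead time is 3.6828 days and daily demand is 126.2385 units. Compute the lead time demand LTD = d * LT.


LTD = 126.2385 * 3.6828 = 464.9111

464.9111 units


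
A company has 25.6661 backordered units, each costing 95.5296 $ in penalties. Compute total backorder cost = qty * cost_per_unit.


Total = 25.6661 * 95.5296 = 2451.8723

2451.8723 $


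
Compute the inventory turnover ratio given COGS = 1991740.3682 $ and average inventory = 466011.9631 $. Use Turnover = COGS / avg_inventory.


Turnover = 1991740.3682 / 466011.9631 = 4.2740

4.2740


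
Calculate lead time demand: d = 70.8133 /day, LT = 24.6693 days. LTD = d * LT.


LTD = 70.8133 * 24.6693 = 1746.9145

1746.9145 units


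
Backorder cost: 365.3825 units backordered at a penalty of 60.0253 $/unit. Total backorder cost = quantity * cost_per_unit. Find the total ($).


Total = 365.3825 * 60.0253 = 21932.1942

21932.1942 $


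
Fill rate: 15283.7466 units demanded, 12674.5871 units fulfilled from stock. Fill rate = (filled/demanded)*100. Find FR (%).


FR = 12674.5871 / 15283.7466 * 100 = 82.9285

82.9285%


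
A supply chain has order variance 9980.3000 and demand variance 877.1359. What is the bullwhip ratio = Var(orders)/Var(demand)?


BW = 9980.3000 / 877.1359 = 11.3783

11.3783


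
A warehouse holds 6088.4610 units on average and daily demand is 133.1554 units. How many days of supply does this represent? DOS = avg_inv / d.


DOS = 6088.4610 / 133.1554 = 45.7245

45.7245 days


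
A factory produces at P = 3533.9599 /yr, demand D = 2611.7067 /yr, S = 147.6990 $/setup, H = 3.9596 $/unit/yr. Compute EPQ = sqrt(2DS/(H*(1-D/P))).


1 - D/P = 1 - 0.7390 = 0.2610
H*(1-D/P) = 1.0333
2DS = 771492.9358
EPQ = sqrt(746607.0467) = 864.0643

864.0643 units


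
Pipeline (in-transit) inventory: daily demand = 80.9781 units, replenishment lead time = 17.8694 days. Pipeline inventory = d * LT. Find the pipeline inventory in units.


Pipeline = 80.9781 * 17.8694 = 1447.0301

1447.0301 units


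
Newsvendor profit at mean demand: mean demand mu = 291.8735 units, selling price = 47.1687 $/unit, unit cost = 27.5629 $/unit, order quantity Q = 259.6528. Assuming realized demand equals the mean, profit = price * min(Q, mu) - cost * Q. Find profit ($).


Sales at mu = min(259.6528, 291.8735) = 259.6528
Revenue = 47.1687 * 259.6528 = 12247.4850
Total cost = 27.5629 * 259.6528 = 7156.7842
Profit = 12247.4850 - 7156.7842 = 5090.7009

5090.7009 $


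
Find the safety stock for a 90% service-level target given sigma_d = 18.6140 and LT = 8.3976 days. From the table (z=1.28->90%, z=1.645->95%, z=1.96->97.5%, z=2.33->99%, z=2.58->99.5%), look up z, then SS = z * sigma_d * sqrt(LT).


From the table, SL = 90% corresponds to z = 1.28
sqrt(LT) = sqrt(8.3976) = 2.8979
SS = 1.28 * 18.6140 * 2.8979 = 69.0442

69.0442 units


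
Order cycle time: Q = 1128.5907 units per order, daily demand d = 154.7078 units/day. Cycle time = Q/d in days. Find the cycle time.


Cycle = 1128.5907 / 154.7078 = 7.2950

7.2950 days


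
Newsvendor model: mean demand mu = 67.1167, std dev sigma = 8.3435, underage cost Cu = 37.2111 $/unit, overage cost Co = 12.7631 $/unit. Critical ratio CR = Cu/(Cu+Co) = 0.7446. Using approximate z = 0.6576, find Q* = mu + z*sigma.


CR = Cu/(Cu+Co) = 37.2111/(37.2111+12.7631) = 0.7446
z = 0.6576
Q* = 67.1167 + 0.6576 * 8.3435 = 72.6034

72.6034 units


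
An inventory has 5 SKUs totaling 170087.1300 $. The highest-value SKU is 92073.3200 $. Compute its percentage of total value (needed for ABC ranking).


Top item = 92073.3200
Total = 170087.1300
Percentage = 92073.3200 / 170087.1300 * 100 = 54.1330

54.1330%


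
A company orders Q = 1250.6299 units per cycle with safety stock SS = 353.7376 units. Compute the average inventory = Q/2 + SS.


Q/2 = 625.3149
Avg = 625.3149 + 353.7376 = 979.0525

979.0525 units


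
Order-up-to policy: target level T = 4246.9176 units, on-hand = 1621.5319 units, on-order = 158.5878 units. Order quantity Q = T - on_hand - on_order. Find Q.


Inventory position = OH + OO = 1621.5319 + 158.5878 = 1780.1197
Q = 4246.9176 - 1780.1197 = 2466.7979

2466.7979 units


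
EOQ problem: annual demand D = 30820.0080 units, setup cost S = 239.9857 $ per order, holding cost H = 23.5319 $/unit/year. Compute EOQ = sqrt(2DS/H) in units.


2*D*S = 2 * 30820.0080 * 239.9857 = 14792722.3878
2*D*S/H = 628624.2245
EOQ = sqrt(628624.2245) = 792.8583

792.8583 units


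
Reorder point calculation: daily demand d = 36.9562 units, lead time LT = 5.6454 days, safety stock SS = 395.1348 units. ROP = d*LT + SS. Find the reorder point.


d*LT = 36.9562 * 5.6454 = 208.6325
ROP = 208.6325 + 395.1348 = 603.7673

603.7673 units


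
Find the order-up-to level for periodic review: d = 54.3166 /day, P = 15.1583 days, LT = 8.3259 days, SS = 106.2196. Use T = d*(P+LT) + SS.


P + LT = 23.4842
d*(P+LT) = 54.3166 * 23.4842 = 1275.5819
T = 1275.5819 + 106.2196 = 1381.8015

1381.8015 units


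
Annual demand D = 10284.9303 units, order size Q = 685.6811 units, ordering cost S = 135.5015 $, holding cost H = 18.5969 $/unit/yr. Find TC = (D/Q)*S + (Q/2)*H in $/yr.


Ordering cost = D*S/Q = 2032.4659
Holding cost = Q*H/2 = 6375.7714
TC = 2032.4659 + 6375.7714 = 8408.2374

8408.2374 $/yr


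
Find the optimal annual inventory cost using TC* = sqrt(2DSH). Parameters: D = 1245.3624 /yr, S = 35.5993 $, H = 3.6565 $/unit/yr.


2*D*S*H = 324214.7591
TC* = sqrt(324214.7591) = 569.3986

569.3986 $/yr


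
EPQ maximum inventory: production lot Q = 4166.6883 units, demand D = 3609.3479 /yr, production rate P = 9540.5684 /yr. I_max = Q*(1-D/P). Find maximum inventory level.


D/P = 0.3783
1 - D/P = 0.6217
I_max = 4166.6883 * 0.6217 = 2590.3642

2590.3642 units


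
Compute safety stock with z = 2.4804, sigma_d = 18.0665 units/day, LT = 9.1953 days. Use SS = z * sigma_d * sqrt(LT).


sqrt(LT) = sqrt(9.1953) = 3.0324
SS = 2.4804 * 18.0665 * 3.0324 = 135.8872

135.8872 units


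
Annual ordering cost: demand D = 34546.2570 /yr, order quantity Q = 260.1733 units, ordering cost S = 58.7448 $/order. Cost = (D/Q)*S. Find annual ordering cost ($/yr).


Number of orders = D/Q = 132.7817
Cost = 132.7817 * 58.7448 = 7800.2353

7800.2353 $/yr


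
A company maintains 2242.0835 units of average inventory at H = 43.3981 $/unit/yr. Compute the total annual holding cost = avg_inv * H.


Cost = 2242.0835 * 43.3981 = 97302.1639

97302.1639 $/yr


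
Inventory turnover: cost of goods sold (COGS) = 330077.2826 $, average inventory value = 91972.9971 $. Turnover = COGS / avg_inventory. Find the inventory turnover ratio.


Turnover = 330077.2826 / 91972.9971 = 3.5888

3.5888


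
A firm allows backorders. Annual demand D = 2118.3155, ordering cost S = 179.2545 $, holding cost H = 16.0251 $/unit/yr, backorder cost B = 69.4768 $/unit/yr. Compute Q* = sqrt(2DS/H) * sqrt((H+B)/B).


sqrt(2DS/H) = 217.6933
sqrt((H+B)/B) = 1.1093
Q* = 217.6933 * 1.1093 = 241.4977

241.4977 units


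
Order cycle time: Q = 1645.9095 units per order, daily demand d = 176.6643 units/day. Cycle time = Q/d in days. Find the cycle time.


Cycle = 1645.9095 / 176.6643 = 9.3166

9.3166 days


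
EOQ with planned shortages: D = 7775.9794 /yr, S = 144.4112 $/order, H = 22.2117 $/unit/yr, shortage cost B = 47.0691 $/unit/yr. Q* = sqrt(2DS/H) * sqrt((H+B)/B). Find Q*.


sqrt(2DS/H) = 317.9817
sqrt((H+B)/B) = 1.2132
Q* = 317.9817 * 1.2132 = 385.7808

385.7808 units


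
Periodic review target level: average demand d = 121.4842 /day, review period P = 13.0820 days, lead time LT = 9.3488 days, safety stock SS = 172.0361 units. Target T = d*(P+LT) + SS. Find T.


P + LT = 22.4308
d*(P+LT) = 121.4842 * 22.4308 = 2724.9878
T = 2724.9878 + 172.0361 = 2897.0239

2897.0239 units


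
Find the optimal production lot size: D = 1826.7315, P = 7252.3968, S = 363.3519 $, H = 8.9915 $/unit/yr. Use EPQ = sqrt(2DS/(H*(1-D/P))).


1 - D/P = 1 - 0.2519 = 0.7481
H*(1-D/P) = 6.7267
2DS = 1327492.7226
EPQ = sqrt(197346.1047) = 444.2365

444.2365 units


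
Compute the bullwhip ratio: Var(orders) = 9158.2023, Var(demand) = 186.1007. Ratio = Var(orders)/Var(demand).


BW = 9158.2023 / 186.1007 = 49.2110

49.2110


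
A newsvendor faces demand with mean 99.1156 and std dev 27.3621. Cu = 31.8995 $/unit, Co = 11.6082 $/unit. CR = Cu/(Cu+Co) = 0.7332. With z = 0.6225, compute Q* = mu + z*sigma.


CR = Cu/(Cu+Co) = 31.8995/(31.8995+11.6082) = 0.7332
z = 0.6225
Q* = 99.1156 + 0.6225 * 27.3621 = 116.1485

116.1485 units


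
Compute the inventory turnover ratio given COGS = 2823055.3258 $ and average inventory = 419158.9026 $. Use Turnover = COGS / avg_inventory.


Turnover = 2823055.3258 / 419158.9026 = 6.7350

6.7350


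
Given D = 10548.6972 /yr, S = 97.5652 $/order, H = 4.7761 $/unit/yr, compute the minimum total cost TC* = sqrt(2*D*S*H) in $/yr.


2*D*S*H = 9830988.1408
TC* = sqrt(9830988.1408) = 3135.4407

3135.4407 $/yr


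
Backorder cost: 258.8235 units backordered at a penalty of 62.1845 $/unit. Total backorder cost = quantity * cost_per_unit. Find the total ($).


Total = 258.8235 * 62.1845 = 16094.8099

16094.8099 $


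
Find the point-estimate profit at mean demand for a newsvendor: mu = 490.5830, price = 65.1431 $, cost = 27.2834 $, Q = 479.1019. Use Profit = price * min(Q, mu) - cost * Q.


Sales at mu = min(479.1019, 490.5830) = 479.1019
Revenue = 65.1431 * 479.1019 = 31210.1830
Total cost = 27.2834 * 479.1019 = 13071.5288
Profit = 31210.1830 - 13071.5288 = 18138.6542

18138.6542 $


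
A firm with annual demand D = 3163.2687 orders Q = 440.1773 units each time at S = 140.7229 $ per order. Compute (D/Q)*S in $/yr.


Number of orders = D/Q = 7.1864
Cost = 7.1864 * 140.7229 = 1011.2842

1011.2842 $/yr


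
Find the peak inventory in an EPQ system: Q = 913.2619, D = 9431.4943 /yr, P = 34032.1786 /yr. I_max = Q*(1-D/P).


D/P = 0.2771
1 - D/P = 0.7229
I_max = 913.2619 * 0.7229 = 660.1654

660.1654 units


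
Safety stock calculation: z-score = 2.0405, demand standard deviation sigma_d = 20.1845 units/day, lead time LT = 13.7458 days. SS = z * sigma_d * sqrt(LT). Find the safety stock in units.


sqrt(LT) = sqrt(13.7458) = 3.7075
SS = 2.0405 * 20.1845 * 3.7075 = 152.7002

152.7002 units


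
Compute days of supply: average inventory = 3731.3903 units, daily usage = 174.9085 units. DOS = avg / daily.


DOS = 3731.3903 / 174.9085 = 21.3334

21.3334 days


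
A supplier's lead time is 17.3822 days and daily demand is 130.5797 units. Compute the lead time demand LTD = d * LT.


LTD = 130.5797 * 17.3822 = 2269.7625

2269.7625 units


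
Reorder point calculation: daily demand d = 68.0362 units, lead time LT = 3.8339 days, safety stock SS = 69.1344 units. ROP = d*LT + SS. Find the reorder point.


d*LT = 68.0362 * 3.8339 = 260.8440
ROP = 260.8440 + 69.1344 = 329.9784

329.9784 units


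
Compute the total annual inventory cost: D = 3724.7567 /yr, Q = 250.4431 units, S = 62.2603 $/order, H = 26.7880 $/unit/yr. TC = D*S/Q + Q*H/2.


Ordering cost = D*S/Q = 925.9767
Holding cost = Q*H/2 = 3354.4349
TC = 925.9767 + 3354.4349 = 4280.4116

4280.4116 $/yr


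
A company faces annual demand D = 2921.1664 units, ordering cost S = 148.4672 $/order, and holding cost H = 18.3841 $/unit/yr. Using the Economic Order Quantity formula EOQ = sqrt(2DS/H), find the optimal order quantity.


2*D*S = 2 * 2921.1664 * 148.4672 = 867394.7923
2*D*S/H = 47181.7925
EOQ = sqrt(47181.7925) = 217.2137

217.2137 units


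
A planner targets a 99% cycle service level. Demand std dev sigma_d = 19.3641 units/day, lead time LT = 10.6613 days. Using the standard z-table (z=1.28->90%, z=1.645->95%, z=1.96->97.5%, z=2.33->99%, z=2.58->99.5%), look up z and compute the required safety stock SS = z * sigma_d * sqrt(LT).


From the table, SL = 99% corresponds to z = 2.33
sqrt(LT) = sqrt(10.6613) = 3.2652
SS = 2.33 * 19.3641 * 3.2652 = 147.3188

147.3188 units


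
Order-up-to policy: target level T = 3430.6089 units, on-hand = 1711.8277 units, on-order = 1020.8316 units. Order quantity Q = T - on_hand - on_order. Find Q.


Inventory position = OH + OO = 1711.8277 + 1020.8316 = 2732.6593
Q = 3430.6089 - 2732.6593 = 697.9496

697.9496 units


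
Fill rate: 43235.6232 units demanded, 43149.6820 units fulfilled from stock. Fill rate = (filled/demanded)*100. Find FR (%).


FR = 43149.6820 / 43235.6232 * 100 = 99.8012

99.8012%


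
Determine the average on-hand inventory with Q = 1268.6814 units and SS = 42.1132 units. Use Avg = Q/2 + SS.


Q/2 = 634.3407
Avg = 634.3407 + 42.1132 = 676.4539

676.4539 units


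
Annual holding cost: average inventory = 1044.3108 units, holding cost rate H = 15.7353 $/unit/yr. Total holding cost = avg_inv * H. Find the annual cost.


Cost = 1044.3108 * 15.7353 = 16432.5437

16432.5437 $/yr


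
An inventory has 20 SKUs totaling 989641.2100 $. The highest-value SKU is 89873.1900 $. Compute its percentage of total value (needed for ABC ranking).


Top item = 89873.1900
Total = 989641.2100
Percentage = 89873.1900 / 989641.2100 * 100 = 9.0814

9.0814%


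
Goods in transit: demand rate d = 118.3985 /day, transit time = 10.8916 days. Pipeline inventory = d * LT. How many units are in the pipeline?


Pipeline = 118.3985 * 10.8916 = 1289.5491

1289.5491 units


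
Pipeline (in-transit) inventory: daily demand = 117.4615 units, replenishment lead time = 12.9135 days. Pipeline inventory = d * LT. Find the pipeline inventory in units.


Pipeline = 117.4615 * 12.9135 = 1516.8391

1516.8391 units


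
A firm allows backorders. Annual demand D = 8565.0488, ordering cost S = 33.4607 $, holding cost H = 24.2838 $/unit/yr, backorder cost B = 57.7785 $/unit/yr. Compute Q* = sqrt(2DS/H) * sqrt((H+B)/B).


sqrt(2DS/H) = 153.6346
sqrt((H+B)/B) = 1.1918
Q* = 153.6346 * 1.1918 = 183.0956

183.0956 units


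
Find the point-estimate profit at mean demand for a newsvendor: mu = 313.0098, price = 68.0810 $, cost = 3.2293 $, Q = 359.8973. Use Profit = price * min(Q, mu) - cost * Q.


Sales at mu = min(359.8973, 313.0098) = 313.0098
Revenue = 68.0810 * 313.0098 = 21310.0202
Total cost = 3.2293 * 359.8973 = 1162.2164
Profit = 21310.0202 - 1162.2164 = 20147.8038

20147.8038 $


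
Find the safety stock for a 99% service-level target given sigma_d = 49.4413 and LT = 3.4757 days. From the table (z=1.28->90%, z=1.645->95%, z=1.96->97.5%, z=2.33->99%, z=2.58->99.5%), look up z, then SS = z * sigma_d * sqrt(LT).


From the table, SL = 99% corresponds to z = 2.33
sqrt(LT) = sqrt(3.4757) = 1.8643
SS = 2.33 * 49.4413 * 1.8643 = 214.7667

214.7667 units


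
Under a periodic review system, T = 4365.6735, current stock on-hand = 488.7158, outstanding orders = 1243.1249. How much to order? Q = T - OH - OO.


Inventory position = OH + OO = 488.7158 + 1243.1249 = 1731.8407
Q = 4365.6735 - 1731.8407 = 2633.8328

2633.8328 units


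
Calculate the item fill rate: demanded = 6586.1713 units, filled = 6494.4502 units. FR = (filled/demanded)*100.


FR = 6494.4502 / 6586.1713 * 100 = 98.6074

98.6074%


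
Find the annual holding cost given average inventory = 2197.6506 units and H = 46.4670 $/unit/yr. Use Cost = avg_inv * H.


Cost = 2197.6506 * 46.4670 = 102118.2304

102118.2304 $/yr


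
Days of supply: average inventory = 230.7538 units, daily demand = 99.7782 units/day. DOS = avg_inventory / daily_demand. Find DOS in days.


DOS = 230.7538 / 99.7782 = 2.3127

2.3127 days


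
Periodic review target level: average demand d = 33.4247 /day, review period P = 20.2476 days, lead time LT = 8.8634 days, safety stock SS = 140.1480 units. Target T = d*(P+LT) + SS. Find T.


P + LT = 29.1110
d*(P+LT) = 33.4247 * 29.1110 = 973.0264
T = 973.0264 + 140.1480 = 1113.1744

1113.1744 units


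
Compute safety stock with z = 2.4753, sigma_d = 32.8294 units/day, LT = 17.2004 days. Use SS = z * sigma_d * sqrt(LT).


sqrt(LT) = sqrt(17.2004) = 4.1473
SS = 2.4753 * 32.8294 * 4.1473 = 337.0234

337.0234 units


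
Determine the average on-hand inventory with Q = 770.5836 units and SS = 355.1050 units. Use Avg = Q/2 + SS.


Q/2 = 385.2918
Avg = 385.2918 + 355.1050 = 740.3968

740.3968 units


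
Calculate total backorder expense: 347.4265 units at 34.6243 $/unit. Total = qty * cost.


Total = 347.4265 * 34.6243 = 12029.3994

12029.3994 $


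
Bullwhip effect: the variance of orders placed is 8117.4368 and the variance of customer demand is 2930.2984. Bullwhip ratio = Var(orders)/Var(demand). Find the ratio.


BW = 8117.4368 / 2930.2984 = 2.7702

2.7702


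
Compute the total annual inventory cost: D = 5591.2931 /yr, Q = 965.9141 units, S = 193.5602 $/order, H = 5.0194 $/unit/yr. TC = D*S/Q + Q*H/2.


Ordering cost = D*S/Q = 1120.4431
Holding cost = Q*H/2 = 2424.1546
TC = 1120.4431 + 2424.1546 = 3544.5977

3544.5977 $/yr


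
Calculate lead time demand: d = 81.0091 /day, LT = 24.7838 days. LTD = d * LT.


LTD = 81.0091 * 24.7838 = 2007.7133

2007.7133 units


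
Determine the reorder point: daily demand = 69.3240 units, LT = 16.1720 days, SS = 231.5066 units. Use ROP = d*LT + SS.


d*LT = 69.3240 * 16.1720 = 1121.1077
ROP = 1121.1077 + 231.5066 = 1352.6143

1352.6143 units


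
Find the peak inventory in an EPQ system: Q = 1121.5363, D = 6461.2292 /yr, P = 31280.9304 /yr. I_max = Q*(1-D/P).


D/P = 0.2066
1 - D/P = 0.7934
I_max = 1121.5363 * 0.7934 = 889.8775

889.8775 units


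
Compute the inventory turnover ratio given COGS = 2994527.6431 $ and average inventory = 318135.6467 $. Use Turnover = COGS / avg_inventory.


Turnover = 2994527.6431 / 318135.6467 = 9.4127

9.4127
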